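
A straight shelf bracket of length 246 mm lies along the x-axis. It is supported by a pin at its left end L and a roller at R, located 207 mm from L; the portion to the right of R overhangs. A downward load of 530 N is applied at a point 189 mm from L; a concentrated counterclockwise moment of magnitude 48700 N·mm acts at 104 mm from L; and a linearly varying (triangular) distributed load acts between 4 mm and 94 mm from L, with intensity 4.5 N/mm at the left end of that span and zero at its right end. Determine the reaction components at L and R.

L_x = 0, L_y = 450.6 N, R_y = 281.9 N

Resultant of the triangular load: ½ × 4.5 × 90 = 202.5 N, acting at 34 mm from L (one-third of the span from the peak).
ΣM about L: R_y·207 − 530·189 + 48700 − (½·4.5·90)·34 = 0 → R_y = 58355/207 = 281.908 ≈ 281.9 N.
ΣF_y = 0: L_y + 281.908 − 530 − ½·4.5·90 = 0 → L_y = 450.6 N.
ΣF_x = 0: no horizontal applied forces, so L_x = 0.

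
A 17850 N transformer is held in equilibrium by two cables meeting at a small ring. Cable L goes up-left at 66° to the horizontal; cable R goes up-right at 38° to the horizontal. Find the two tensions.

ΣF_x = 0: −T_L·cos66° + T_R·cos38° = 0 → T_R = 0.516156·T_L.
ΣF_y = 0: T_L·sin66° + T_R·sin38° = 17850.
Substitute: T_L·(0.913545 + 0.516156·0.615661) = 17850 → T_L = 14496.6 ≈ 14500 N.
Then T_R = 0.516156 × 14496.6 = 7483 N.

T_L = 14500 N, T_R = 7483 N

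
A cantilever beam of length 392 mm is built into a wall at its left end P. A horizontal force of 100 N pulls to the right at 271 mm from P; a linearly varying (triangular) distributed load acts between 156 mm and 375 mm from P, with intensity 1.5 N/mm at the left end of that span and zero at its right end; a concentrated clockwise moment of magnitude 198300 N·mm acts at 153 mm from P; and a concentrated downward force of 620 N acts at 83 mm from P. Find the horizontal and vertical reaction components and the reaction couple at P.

P_x = -100.0 N, P_y = 784.2 N, M_P = 287400 N·mm

Resultant of the triangular load: ½ × 1.5 × 219 = 164.25 N, acting at 229 mm from P (one-third of the span from the peak).
ΣF_x = 0: P_x + 100 = 0 → P_x = -100.0 N.
ΣF_y = 0: P_y − ½·1.5·219 − 620 = 0 → P_y = 784.2 N.
ΣM about P: M_P − (½·1.5·219)·229 − 198300 − 620·83 = 0 → M_P = 287400 N·mm.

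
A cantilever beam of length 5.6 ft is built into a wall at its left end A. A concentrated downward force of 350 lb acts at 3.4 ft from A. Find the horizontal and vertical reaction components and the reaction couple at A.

A_x = 0, A_y = 350.0 lb, M_A = 1190 lb·ft

ΣF_x = 0: A_x = 0.
ΣF_y = 0: A_y − 350 = 0 → A_y = 350.0 lb.
ΣM about A: M_A − 350·3.4 = 0 → M_A = 1190 lb·ft.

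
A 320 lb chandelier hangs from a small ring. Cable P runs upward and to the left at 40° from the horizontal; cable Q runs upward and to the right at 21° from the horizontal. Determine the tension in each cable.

ΣF_x = 0: −T_P·cos40° + T_Q·cos21° = 0 → T_Q = 0.820545·T_P.
ΣF_y = 0: T_P·sin40° + T_Q·sin21° = 320.
Substitute: T_P·(0.642788 + 0.820545·0.358368) = 320 → T_P = 341.572 ≈ 341.6 lb.
Then T_Q = 0.820545 × 341.572 = 280.3 lb.

T_P = 341.6 lb, T_Q = 280.3 lb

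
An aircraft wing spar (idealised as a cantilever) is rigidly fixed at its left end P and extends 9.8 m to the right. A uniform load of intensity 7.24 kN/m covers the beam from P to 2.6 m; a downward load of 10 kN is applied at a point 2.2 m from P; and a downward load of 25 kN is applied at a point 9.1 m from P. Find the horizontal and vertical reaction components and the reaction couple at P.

Resultant of the distributed load: 7.24 × 2.6 = 18.824 kN at 1.3 m from P.
ΣF_x = 0: P_x = 0.
ΣF_y = 0: P_y − 7.24·2.6 − 10 − 25 = 0 → P_y = 53.82 kN.
ΣM about P: M_P − (7.24·2.6)·1.3 − 10·2.2 − 25·9.1 = 0 → M_P = 274.0 kN·m.

P_x = 0, P_y = 53.82 kN, M_P = 274.0 kN·m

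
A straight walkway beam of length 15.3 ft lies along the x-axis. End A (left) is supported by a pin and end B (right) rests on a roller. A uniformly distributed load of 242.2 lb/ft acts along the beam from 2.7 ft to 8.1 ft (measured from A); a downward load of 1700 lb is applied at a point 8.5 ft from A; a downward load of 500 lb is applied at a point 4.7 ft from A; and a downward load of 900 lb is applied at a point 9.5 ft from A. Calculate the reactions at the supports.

Resultant of the distributed load: 242.2 × 5.4 = 1307.88 lb at 5.4 ft from A.
ΣM about A: B_y·15.3 − (242.2·5.4)·5.4 − 1700·8.5 − 500·4.7 − 900·9.5 = 0 → B_y = 32412.552/15.3 = 2118.47 ≈ 2118 lb.
ΣF_y = 0: A_y + 2118.47 − 242.2·5.4 − 1700 − 500 − 900 = 0 → A_y = 2289 lb.
ΣF_x = 0: no horizontal applied forces, so A_x = 0.

A_x = 0, A_y = 2289 lb, B_y = 2118 lb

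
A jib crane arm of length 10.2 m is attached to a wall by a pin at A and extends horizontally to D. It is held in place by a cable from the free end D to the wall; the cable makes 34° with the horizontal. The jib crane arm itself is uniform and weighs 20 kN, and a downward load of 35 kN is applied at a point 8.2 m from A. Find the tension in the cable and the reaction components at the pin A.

ΣM about A: T·sin34°·10.2 − 20·5.1 − 35·8.2 = 0 → T = 389/(10.2·0.559193) = 68.2005 ≈ 68.20 kN.
ΣF_x = 0: A_x − T·cos34° = 0 → A_x = 68.2005 × 0.829038 = 56.54 kN.
ΣF_y = 0: A_y + T·sin34° − 20 − 35 = 0 → A_y = 55 − 68.2005 × 0.559193 = 16.86 kN.

T = 68.20 kN, A_x = 56.54 kN, A_y = 16.86 kN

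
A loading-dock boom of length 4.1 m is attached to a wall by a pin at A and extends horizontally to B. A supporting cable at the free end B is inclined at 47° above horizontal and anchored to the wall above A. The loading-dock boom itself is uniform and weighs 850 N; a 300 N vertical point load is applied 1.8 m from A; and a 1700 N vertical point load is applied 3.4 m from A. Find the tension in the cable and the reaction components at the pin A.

T = 2689 N, A_x = 1834 N, A_y = 883.5 N

ΣM about A: T·sin47°·4.1 − 850·2.05 − 300·1.8 − 1700·3.4 = 0 → T = 8062.5/(4.1·0.731354) = 2688.8 ≈ 2689 N.
ΣF_x = 0: A_x − T·cos47° = 0 → A_x = 2688.8 × 0.681998 = 1834 N.
ΣF_y = 0: A_y + T·sin47° − 850 − 300 − 1700 = 0 → A_y = 2850 − 2688.8 × 0.731354 = 883.5 N.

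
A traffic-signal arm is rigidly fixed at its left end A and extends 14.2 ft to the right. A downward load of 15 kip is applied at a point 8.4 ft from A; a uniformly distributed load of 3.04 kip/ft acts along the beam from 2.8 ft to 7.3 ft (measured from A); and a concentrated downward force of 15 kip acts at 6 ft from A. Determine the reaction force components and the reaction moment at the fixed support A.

Resultant of the distributed load: 3.04 × 4.5 = 13.68 kip at 5.05 ft from A.
ΣF_x = 0: A_x = 0.
ΣF_y = 0: A_y − 15 − 3.04·4.5 − 15 = 0 → A_y = 43.68 kip.
ΣM about A: M_A − 15·8.4 − (3.04·4.5)·5.05 − 15·6 = 0 → M_A = 285.1 kip·ft.

A_x = 0, A_y = 43.68 kip, M_A = 285.1 kip·ft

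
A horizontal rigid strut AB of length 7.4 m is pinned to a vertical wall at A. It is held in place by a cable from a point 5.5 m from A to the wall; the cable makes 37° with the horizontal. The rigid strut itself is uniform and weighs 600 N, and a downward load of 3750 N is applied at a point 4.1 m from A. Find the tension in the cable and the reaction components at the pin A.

T = 5316 N, A_x = 4245 N, A_y = 1151 N

ΣM about A: T·sin37°·5.5 − 600·3.7 − 3750·4.1 = 0 → T = 17595/(5.5·0.601815) = 5315.74 ≈ 5316 N.
ΣF_x = 0: A_x − T·cos37° = 0 → A_x = 5315.74 × 0.798636 = 4245 N.
ΣF_y = 0: A_y + T·sin37° − 600 − 3750 = 0 → A_y = 4350 − 5315.74 × 0.601815 = 1151 N.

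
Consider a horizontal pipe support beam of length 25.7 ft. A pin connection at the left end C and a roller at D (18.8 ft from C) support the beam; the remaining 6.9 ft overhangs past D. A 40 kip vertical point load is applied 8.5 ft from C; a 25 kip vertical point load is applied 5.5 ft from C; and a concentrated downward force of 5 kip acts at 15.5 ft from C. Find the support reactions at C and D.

C_x = 0, C_y = 40.48 kip, D_y = 29.52 kip

Moments about C: D_y·18.8 − 40·8.5 − 25·5.5 − 5·15.5 = 0 → D_y = 555/18.8 = 29.5213 ≈ 29.52 kip.
ΣF_y = 0: C_y + 29.5213 − 40 − 25 − 5 = 0 → C_y = 40.48 kip.
ΣF_x = 0: no horizontal applied forces, so C_x = 0.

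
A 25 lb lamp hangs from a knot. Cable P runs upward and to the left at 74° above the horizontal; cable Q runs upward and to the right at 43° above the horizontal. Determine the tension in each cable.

ΣF_x = 0: −T_P·cos74° + T_Q·cos43° = 0 → T_Q = 0.376887·T_P.
ΣF_y = 0: T_P·sin74° + T_Q·sin43° = 25.
Substitute: T_P·(0.961262 + 0.376887·0.681998) = 25 → T_P = 20.5204 ≈ 20.52 lb.
Then T_Q = 0.376887 × 20.5204 = 7.734 lb.

T_P = 20.52 lb, T_Q = 7.734 lb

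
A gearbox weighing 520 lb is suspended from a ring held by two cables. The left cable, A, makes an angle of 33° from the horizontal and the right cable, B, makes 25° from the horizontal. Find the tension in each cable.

ΣF_x = 0: −T_A·cos33° + T_B·cos25° = 0 → T_B = 0.925371·T_A.
ΣF_y = 0: T_A·sin33° + T_B·sin25° = 520.
Substitute: T_A·(0.544639 + 0.925371·0.422618) = 520 → T_A = 555.723 ≈ 555.7 lb.
Then T_B = 0.925371 × 555.723 = 514.2 lb.

T_A = 555.7 lb, T_B = 514.2 lb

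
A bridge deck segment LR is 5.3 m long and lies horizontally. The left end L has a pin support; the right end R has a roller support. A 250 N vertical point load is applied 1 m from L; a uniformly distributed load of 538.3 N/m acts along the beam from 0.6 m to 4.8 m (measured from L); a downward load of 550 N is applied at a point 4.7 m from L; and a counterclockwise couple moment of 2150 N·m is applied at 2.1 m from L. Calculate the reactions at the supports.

Resultant of the distributed load: 538.3 × 4.2 = 2260.86 N at 2.7 m from L.
ΣM about L: R_y·5.3 − 250·1 − (538.3·4.2)·2.7 − 550·4.7 + 2150 = 0 → R_y = 6789.322/5.3 = 1281 N.
ΣF_y = 0: L_y + 1281 − 250 − 538.3·4.2 − 550 = 0 → L_y = 1780 N.
ΣF_x = 0: no horizontal applied forces, so L_x = 0.

L_x = 0, L_y = 1780 N, R_y = 1281 N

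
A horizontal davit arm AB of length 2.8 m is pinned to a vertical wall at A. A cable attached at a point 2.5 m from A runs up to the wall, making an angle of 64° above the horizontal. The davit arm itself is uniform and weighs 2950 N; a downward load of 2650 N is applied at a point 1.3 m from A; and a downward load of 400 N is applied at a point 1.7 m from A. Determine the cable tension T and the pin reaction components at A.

ΣM about A: T·sin64°·2.5 − 2950·1.4 − 2650·1.3 − 400·1.7 = 0 → T = 8255/(2.5·0.898794) = 3673.81 ≈ 3674 N.
ΣF_x = 0: A_x − T·cos64° = 0 → A_x = 3673.81 × 0.438371 = 1610 N.
ΣF_y = 0: A_y + T·sin64° − 2950 − 2650 − 400 = 0 → A_y = 6000 − 3673.81 × 0.898794 = 2698 N.

T = 3674 N, A_x = 1610 N, A_y = 2698 N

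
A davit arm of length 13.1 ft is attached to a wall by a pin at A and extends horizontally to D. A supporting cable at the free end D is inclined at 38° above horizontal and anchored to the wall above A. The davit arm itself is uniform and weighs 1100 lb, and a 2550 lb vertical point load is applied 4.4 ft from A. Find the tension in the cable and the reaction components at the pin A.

T = 2285 lb, A_x = 1800 lb, A_y = 2244 lb

ΣM about A: T·sin38°·13.1 − 1100·6.55 − 2550·4.4 = 0 → T = 18425/(13.1·0.615661) = 2284.52 ≈ 2285 lb.
ΣF_x = 0: A_x − T·cos38° = 0 → A_x = 2284.52 × 0.788011 = 1800 lb.
ΣF_y = 0: A_y + T·sin38° − 1100 − 2550 = 0 → A_y = 3650 − 2284.52 × 0.615661 = 2244 lb.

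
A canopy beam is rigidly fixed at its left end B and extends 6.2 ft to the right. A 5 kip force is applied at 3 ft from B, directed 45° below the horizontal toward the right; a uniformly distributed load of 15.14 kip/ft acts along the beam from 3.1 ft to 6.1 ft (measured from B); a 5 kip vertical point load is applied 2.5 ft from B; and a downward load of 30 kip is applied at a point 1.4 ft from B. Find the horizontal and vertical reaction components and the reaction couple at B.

Resultant of the distributed load: 15.14 × 3 = 45.42 kip at 4.6 ft from B.
ΣF_x = 0: B_x + 5·cos45° = 0 → B_x = -3.536 kip.
ΣF_y = 0: B_y − 5·sin45° − 15.14·3 − 5 − 30 = 0 → B_y = 83.96 kip.
ΣM about B: M_B − 5·sin45°·3 − (15.14·3)·4.6 − 5·2.5 − 30·1.4 = 0 → M_B = 274.0 kip·ft.

B_x = -3.536 kip, B_y = 83.96 kip, M_B = 274.0 kip·ft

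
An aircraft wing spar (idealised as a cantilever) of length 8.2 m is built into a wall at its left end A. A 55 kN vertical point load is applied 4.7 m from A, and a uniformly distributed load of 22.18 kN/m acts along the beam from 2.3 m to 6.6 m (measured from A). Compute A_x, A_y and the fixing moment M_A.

Resultant of the distributed load: 22.18 × 4.3 = 95.374 kN at 4.45 m from A.
ΣF_x = 0: A_x = 0.
ΣF_y = 0: A_y − 55 − 22.18·4.3 = 0 → A_y = 150.4 kN.
ΣM about A: M_A − 55·4.7 − (22.18·4.3)·4.45 = 0 → M_A = 682.9 kN·m.

A_x = 0, A_y = 150.4 kN, M_A = 682.9 kN·m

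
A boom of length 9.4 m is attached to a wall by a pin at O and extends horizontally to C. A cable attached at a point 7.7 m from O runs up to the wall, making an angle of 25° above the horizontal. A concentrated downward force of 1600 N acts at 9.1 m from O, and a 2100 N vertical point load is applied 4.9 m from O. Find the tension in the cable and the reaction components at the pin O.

ΣM about O: T·sin25°·7.7 − 1600·9.1 − 2100·4.9 = 0 → T = 24850/(7.7·0.422618) = 7636.38 ≈ 7636 N.
ΣF_x = 0: O_x − T·cos25° = 0 → O_x = 7636.38 × 0.906308 = 6921 N.
ΣF_y = 0: O_y + T·sin25° − 1600 − 2100 = 0 → O_y = 3700 − 7636.38 × 0.422618 = 472.7 N.

T = 7636 N, O_x = 6921 N, O_y = 472.7 N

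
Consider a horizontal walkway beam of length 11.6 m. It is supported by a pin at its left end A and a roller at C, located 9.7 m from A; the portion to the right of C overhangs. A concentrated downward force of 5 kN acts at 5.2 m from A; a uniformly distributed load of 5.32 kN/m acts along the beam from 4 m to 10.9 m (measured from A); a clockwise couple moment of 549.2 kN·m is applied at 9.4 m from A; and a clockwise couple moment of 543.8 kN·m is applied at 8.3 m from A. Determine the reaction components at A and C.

A_x = 0, A_y = -101.8 kN, C_y = 143.6 kN

Resultant of the distributed load: 5.32 × 6.9 = 36.708 kN at 7.45 m from A.
Moments about A: C_y·9.7 − 5·5.2 − (5.32·6.9)·7.45 − 549.2 − 543.8 = 0 → C_y = 1392.4746/9.7 = 143.554 ≈ 143.6 kN.
ΣF_y = 0: A_y + 143.554 − 5 − 5.32·6.9 = 0 → A_y = -101.8 kN.
ΣF_x = 0: no horizontal applied forces, so A_x = 0.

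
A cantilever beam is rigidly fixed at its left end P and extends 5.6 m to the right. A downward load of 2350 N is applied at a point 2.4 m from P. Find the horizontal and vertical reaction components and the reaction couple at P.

ΣF_x = 0: P_x = 0.
ΣF_y = 0: P_y − 2350 = 0 → P_y = 2350 N.
ΣM about P: M_P − 2350·2.4 = 0 → M_P = 5640 N·m.

P_x = 0, P_y = 2350 N, M_P = 5640 N·m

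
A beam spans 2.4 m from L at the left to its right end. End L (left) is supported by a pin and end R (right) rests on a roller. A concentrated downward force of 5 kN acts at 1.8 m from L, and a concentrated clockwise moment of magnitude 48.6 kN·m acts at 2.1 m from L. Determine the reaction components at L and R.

L_x = 0, L_y = -19.00 kN, R_y = 24.00 kN

ΣM about L: R_y·2.4 − 5·1.8 − 48.6 = 0 → R_y = 57.6/2.4 = 24.00 kN.
ΣF_y = 0: L_y + 24 − 5 = 0 → L_y = -19.00 kN.
ΣF_x = 0: no horizontal applied forces, so L_x = 0.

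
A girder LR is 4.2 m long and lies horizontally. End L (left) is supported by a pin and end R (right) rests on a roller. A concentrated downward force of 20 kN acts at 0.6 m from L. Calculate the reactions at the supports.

L_x = 0, L_y = 17.14 kN, R_y = 2.857 kN

ΣM about L: R_y·4.2 − 20·0.6 = 0 → R_y = 12/4.2 = 2.85714 ≈ 2.857 kN.
ΣF_y = 0: L_y + 2.85714 − 20 = 0 → L_y = 17.14 kN.
ΣF_x = 0: no horizontal applied forces, so L_x = 0.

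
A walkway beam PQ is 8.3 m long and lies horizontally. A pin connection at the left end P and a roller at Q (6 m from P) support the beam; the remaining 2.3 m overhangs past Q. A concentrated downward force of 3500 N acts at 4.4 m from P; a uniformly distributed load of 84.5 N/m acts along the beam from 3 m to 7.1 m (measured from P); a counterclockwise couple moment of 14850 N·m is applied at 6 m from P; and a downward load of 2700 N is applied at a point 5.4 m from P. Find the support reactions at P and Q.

Resultant of the distributed load: 84.5 × 4.1 = 346.45 N at 5.05 m from P.
Moments about P: Q_y·6 − 3500·4.4 − (84.5·4.1)·5.05 + 14850 − 2700·5.4 = 0 → Q_y = 16879.5725/6 = 2813.26 ≈ 2813 N.
ΣF_y = 0: P_y + 2813.26 − 3500 − 84.5·4.1 − 2700 = 0 → P_y = 3733 N.
ΣF_x = 0: no horizontal applied forces, so P_x = 0.

P_x = 0, P_y = 3733 N, Q_y = 2813 N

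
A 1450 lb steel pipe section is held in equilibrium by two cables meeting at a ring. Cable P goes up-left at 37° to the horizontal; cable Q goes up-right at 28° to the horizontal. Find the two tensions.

ΣF_x = 0: −T_P·cos37° + T_Q·cos28° = 0 → T_Q = 0.904511·T_P.
ΣF_y = 0: T_P·sin37° + T_Q·sin28° = 1450.
Substitute: T_P·(0.601815 + 0.904511·0.469472) = 1450 → T_P = 1412.63 ≈ 1413 lb.
Then T_Q = 0.904511 × 1412.63 = 1278 lb.

T_P = 1413 lb, T_Q = 1278 lb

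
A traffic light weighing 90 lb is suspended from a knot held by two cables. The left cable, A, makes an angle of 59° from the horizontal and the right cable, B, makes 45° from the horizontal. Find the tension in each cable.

T_A = 65.59 lb, T_B = 47.77 lb

ΣF_x = 0: −T_A·cos59° + T_B·cos45° = 0 → T_B = 0.728374·T_A.
ΣF_y = 0: T_A·sin59° + T_B·sin45° = 90.
Substitute: T_A·(0.857167 + 0.728374·0.707107) = 90 → T_A = 65.5879 ≈ 65.59 lb.
Then T_B = 0.728374 × 65.5879 = 47.77 lb.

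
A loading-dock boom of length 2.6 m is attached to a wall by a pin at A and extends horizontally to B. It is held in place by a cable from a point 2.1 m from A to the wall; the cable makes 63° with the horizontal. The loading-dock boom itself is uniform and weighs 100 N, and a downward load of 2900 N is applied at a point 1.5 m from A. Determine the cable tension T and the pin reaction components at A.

T = 2394 N, A_x = 1087 N, A_y = 866.7 N

ΣM about A: T·sin63°·2.1 − 100·1.3 − 2900·1.5 = 0 → T = 4480/(2.1·0.891007) = 2394.29 ≈ 2394 N.
ΣF_x = 0: A_x − T·cos63° = 0 → A_x = 2394.29 × 0.45399 = 1087 N.
ΣF_y = 0: A_y + T·sin63° − 100 − 2900 = 0 → A_y = 3000 − 2394.29 × 0.891007 = 866.7 N.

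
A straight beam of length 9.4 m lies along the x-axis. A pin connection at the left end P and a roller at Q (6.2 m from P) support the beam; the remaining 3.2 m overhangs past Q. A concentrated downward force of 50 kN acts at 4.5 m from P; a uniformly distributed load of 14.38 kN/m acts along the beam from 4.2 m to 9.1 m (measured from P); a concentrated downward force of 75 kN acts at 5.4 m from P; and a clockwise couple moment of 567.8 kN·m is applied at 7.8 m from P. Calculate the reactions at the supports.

Resultant of the distributed load: 14.38 × 4.9 = 70.462 kN at 6.65 m from P.
ΣM about P: Q_y·6.2 − 50·4.5 − (14.38·4.9)·6.65 − 75·5.4 − 567.8 = 0 → Q_y = 1666.3723/6.2 = 268.77 ≈ 268.8 kN.
ΣF_y = 0: P_y + 268.77 − 50 − 14.38·4.9 − 75 = 0 → P_y = -73.31 kN.
ΣF_x = 0: no horizontal applied forces, so P_x = 0.

P_x = 0, P_y = -73.31 kN, Q_y = 268.8 kN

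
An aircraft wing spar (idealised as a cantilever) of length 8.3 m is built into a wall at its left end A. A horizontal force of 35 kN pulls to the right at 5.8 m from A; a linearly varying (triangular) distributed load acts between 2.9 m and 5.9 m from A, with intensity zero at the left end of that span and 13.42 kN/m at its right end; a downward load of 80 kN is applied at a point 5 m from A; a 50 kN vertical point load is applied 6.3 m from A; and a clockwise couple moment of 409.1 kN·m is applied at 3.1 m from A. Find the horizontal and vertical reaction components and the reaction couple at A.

A_x = -35.00 kN, A_y = 150.1 kN, M_A = 1223 kN·m

Resultant of the triangular load: ½ × 13.42 × 3 = 20.13 kN, acting at 4.9 m from A (one-third of the span from the peak).
ΣF_x = 0: A_x + 35 = 0 → A_x = -35.00 kN.
ΣF_y = 0: A_y − ½·13.42·3 − 80 − 50 = 0 → A_y = 150.1 kN.
ΣM about A: M_A − (½·13.42·3)·4.9 − 80·5 − 50·6.3 − 409.1 = 0 → M_A = 1223 kN·m.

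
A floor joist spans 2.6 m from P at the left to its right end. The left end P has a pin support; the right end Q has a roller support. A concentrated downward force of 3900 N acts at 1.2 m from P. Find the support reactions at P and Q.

P_x = 0, P_y = 2100 N, Q_y = 1800 N

ΣM about P: Q_y·2.6 − 3900·1.2 = 0 → Q_y = 4680/2.6 = 1800 N.
ΣF_y = 0: P_y + 1800 − 3900 = 0 → P_y = 2100 N.
ΣF_x = 0: no horizontal applied forces, so P_x = 0.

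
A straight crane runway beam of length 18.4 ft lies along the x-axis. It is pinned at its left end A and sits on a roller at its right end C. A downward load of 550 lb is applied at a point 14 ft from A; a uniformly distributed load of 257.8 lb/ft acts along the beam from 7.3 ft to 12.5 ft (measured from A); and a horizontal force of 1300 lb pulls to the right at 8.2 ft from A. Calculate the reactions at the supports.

Resultant of the distributed load: 257.8 × 5.2 = 1340.56 lb at 9.9 ft from A.
Moments about A: C_y·18.4 − 550·14 − (257.8·5.2)·9.9 = 0 → C_y = 20971.544/18.4 = 1139.76 ≈ 1140 lb.
ΣF_y = 0: A_y + 1139.76 − 550 − 257.8·5.2 = 0 → A_y = 750.8 lb.
ΣF_x = 0: A_x + 1300 = 0 → A_x = -1300 lb.

A_x = -1300 lb, A_y = 750.8 lb, C_y = 1140 lb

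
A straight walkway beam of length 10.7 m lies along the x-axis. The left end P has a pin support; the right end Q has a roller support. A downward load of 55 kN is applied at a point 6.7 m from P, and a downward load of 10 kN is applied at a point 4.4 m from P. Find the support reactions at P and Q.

Moments about P: Q_y·10.7 − 55·6.7 − 10·4.4 = 0 → Q_y = 412.5/10.7 = 38.5514 ≈ 38.55 kN.
ΣF_y = 0: P_y + 38.5514 − 55 − 10 = 0 → P_y = 26.45 kN.
ΣF_x = 0: no horizontal applied forces, so P_x = 0.

P_x = 0, P_y = 26.45 kN, Q_y = 38.55 kN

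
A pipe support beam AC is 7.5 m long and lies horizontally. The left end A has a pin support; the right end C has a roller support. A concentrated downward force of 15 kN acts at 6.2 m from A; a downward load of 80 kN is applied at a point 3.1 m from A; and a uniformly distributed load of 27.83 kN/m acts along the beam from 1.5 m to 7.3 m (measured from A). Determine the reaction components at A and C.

Resultant of the distributed load: 27.83 × 5.8 = 161.414 kN at 4.4 m from A.
Taking moments about A: C_y·7.5 − 15·6.2 − 80·3.1 − (27.83·5.8)·4.4 = 0 → C_y = 1051.2216/7.5 = 140.163 ≈ 140.2 kN.
ΣF_y = 0: A_y + 140.163 − 15 − 80 − 27.83·5.8 = 0 → A_y = 116.3 kN.
ΣF_x = 0: no horizontal applied forces, so A_x = 0.

A_x = 0, A_y = 116.3 kN, C_y = 140.2 kN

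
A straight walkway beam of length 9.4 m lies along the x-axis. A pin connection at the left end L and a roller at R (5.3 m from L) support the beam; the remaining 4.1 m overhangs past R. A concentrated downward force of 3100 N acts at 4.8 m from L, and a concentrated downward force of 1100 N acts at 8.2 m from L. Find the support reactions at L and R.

Taking moments about L: R_y·5.3 − 3100·4.8 − 1100·8.2 = 0 → R_y = 23900/5.3 = 4509.43 ≈ 4509 N.
ΣF_y = 0: L_y + 4509.43 − 3100 − 1100 = 0 → L_y = -309.4 N.
ΣF_x = 0: no horizontal applied forces, so L_x = 0.

L_x = 0, L_y = -309.4 N, R_y = 4509 N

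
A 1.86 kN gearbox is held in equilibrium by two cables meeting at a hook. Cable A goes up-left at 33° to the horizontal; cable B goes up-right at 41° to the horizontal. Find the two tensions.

T_A = 1.460 kN, T_B = 1.623 kN

ΣF_x = 0: −T_A·cos33° + T_B·cos41° = 0 → T_B = 1.11125·T_A.
ΣF_y = 0: T_A·sin33° + T_B·sin41° = 1.86.
Substitute: T_A·(0.544639 + 1.11125·0.656059) = 1.86 → T_A = 1.46033 ≈ 1.460 kN.
Then T_B = 1.11125 × 1.46033 = 1.623 kN.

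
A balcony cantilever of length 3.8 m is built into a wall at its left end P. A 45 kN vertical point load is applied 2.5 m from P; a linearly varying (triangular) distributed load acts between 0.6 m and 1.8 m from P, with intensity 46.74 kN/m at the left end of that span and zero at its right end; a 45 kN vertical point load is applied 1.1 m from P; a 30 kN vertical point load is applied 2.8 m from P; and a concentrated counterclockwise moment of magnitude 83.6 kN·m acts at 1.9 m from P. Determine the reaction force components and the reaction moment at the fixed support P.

Resultant of the triangular load: ½ × 46.74 × 1.2 = 28.044 kN, acting at 1 m from P (one-third of the span from the peak).
ΣF_x = 0: P_x = 0.
ΣF_y = 0: P_y − 45 − ½·46.74·1.2 − 45 − 30 = 0 → P_y = 148.0 kN.
ΣM about P: M_P − 45·2.5 − (½·46.74·1.2)·1 − 45·1.1 − 30·2.8 + 83.6 = 0 → M_P = 190.4 kN·m.

P_x = 0, P_y = 148.0 kN, M_P = 190.4 kN·m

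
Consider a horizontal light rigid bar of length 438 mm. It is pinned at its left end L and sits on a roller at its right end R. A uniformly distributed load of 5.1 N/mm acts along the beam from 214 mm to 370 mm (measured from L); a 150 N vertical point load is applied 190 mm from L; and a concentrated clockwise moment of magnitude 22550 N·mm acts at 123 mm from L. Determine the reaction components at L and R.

Resultant of the distributed load: 5.1 × 156 = 795.6 N at 292 mm from L.
Taking moments about L: R_y·438 − (5.1·156)·292 − 150·190 − 22550 = 0 → R_y = 283365.2/438 = 646.953 ≈ 647.0 N.
ΣF_y = 0: L_y + 646.953 − 5.1·156 − 150 = 0 → L_y = 298.6 N.
ΣF_x = 0: no horizontal applied forces, so L_x = 0.

L_x = 0, L_y = 298.6 N, R_y = 647.0 N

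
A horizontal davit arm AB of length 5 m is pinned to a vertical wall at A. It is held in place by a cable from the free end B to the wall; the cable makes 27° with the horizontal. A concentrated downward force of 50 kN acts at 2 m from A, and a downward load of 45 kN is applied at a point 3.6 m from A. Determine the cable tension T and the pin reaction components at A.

ΣM about A: T·sin27°·5 − 50·2 − 45·3.6 = 0 → T = 262/(5·0.45399) = 115.421 ≈ 115.4 kN.
ΣF_x = 0: A_x − T·cos27° = 0 → A_x = 115.421 × 0.891007 = 102.8 kN.
ΣF_y = 0: A_y + T·sin27° − 50 − 45 = 0 → A_y = 95 − 115.421 × 0.45399 = 42.60 kN.

T = 115.4 kN, A_x = 102.8 kN, A_y = 42.60 kN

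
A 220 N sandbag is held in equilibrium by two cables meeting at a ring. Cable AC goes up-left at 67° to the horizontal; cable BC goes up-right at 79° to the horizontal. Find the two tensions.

ΣF_x = 0: −T_AC·cos67° + T_BC·cos79° = 0 → T_BC = 2.04776·T_AC.
ΣF_y = 0: T_AC·sin67° + T_BC·sin79° = 220.
Substitute: T_AC·(0.920505 + 2.04776·0.981627) = 220 → T_AC = 75.0689 ≈ 75.07 N.
Then T_BC = 2.04776 × 75.0689 = 153.7 N.

T_AC = 75.07 N, T_BC = 153.7 N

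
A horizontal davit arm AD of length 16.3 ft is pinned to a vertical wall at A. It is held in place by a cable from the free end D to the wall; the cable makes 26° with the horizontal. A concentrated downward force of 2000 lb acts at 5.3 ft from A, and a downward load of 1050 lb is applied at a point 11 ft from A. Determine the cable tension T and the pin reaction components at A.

T = 3100 lb, A_x = 2786 lb, A_y = 1691 lb

ΣM about A: T·sin26°·16.3 − 2000·5.3 − 1050·11 = 0 → T = 22150/(16.3·0.438371) = 3099.88 ≈ 3100 lb.
ΣF_x = 0: A_x − T·cos26° = 0 → A_x = 3099.88 × 0.898794 = 2786 lb.
ΣF_y = 0: A_y + T·sin26° − 2000 − 1050 = 0 → A_y = 3050 − 3099.88 × 0.438371 = 1691 lb.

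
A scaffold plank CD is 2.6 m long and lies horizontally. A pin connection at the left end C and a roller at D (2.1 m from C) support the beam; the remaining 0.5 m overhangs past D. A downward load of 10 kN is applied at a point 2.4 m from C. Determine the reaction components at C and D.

C_x = 0, C_y = -1.429 kN, D_y = 11.43 kN

Taking moments about C: D_y·2.1 − 10·2.4 = 0 → D_y = 24/2.1 = 11.4286 ≈ 11.43 kN.
ΣF_y = 0: C_y + 11.4286 − 10 = 0 → C_y = -1.429 kN.
ΣF_x = 0: no horizontal applied forces, so C_x = 0.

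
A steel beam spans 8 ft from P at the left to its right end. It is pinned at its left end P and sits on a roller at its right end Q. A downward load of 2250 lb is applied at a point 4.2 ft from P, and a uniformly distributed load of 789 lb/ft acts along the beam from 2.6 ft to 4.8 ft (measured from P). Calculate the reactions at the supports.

Resultant of the distributed load: 789 × 2.2 = 1735.8 lb at 3.7 ft from P.
Taking moments about P: Q_y·8 − 2250·4.2 − (789·2.2)·3.7 = 0 → Q_y = 15872.46/8 = 1984.06 ≈ 1984 lb.
ΣF_y = 0: P_y + 1984.06 − 2250 − 789·2.2 = 0 → P_y = 2002 lb.
ΣF_x = 0: no horizontal applied forces, so P_x = 0.

P_x = 0, P_y = 2002 lb, Q_y = 1984 lb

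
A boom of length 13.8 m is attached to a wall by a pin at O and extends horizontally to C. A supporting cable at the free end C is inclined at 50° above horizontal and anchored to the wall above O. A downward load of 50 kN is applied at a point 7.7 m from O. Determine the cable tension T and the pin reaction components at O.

T = 36.42 kN, O_x = 23.41 kN, O_y = 22.10 kN

ΣM about O: T·sin50°·13.8 − 50·7.7 = 0 → T = 385/(13.8·0.766044) = 36.419 ≈ 36.42 kN.
ΣF_x = 0: O_x − T·cos50° = 0 → O_x = 36.419 × 0.642788 = 23.41 kN.
ΣF_y = 0: O_y + T·sin50° − 50 = 0 → O_y = 50 − 36.419 × 0.766044 = 22.10 kN.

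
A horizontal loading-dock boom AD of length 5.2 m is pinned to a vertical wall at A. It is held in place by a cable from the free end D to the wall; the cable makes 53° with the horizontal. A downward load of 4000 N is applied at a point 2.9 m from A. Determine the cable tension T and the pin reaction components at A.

T = 2793 N, A_x = 1681 N, A_y = 1769 N

ΣM about A: T·sin53°·5.2 − 4000·2.9 = 0 → T = 11600/(5.2·0.798636) = 2793.22 ≈ 2793 N.
ΣF_x = 0: A_x − T·cos53° = 0 → A_x = 2793.22 × 0.601815 = 1681 N.
ΣF_y = 0: A_y + T·sin53° − 4000 = 0 → A_y = 4000 − 2793.22 × 0.798636 = 1769 N.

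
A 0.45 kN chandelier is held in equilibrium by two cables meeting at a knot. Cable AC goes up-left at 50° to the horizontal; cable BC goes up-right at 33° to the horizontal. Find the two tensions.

T_AC = 0.3802 kN, T_BC = 0.2914 kN

ΣF_x = 0: −T_AC·cos50° + T_BC·cos33° = 0 → T_BC = 0.766436·T_AC.
ΣF_y = 0: T_AC·sin50° + T_BC·sin33° = 0.45.
Substitute: T_AC·(0.766044 + 0.766436·0.544639) = 0.45 → T_AC = 0.380236 ≈ 0.3802 kN.
Then T_BC = 0.766436 × 0.380236 = 0.2914 kN.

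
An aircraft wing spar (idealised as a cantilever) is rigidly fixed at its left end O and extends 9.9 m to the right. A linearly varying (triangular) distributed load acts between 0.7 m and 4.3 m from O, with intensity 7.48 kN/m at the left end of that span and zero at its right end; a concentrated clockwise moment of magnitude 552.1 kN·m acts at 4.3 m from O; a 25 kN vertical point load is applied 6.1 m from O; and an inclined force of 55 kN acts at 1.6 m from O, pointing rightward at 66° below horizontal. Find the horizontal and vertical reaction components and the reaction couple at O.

O_x = -22.37 kN, O_y = 88.71 kN, M_O = 810.6 kN·m

Resultant of the triangular load: ½ × 7.48 × 3.6 = 13.464 kN, acting at 1.9 m from O (one-third of the span from the peak).
ΣF_x = 0: O_x + 55·cos66° = 0 → O_x = -22.37 kN.
ΣF_y = 0: O_y − ½·7.48·3.6 − 25 − 55·sin66° = 0 → O_y = 88.71 kN.
ΣM about O: M_O − (½·7.48·3.6)·1.9 − 552.1 − 25·6.1 − 55·sin66°·1.6 = 0 → M_O = 810.6 kN·m.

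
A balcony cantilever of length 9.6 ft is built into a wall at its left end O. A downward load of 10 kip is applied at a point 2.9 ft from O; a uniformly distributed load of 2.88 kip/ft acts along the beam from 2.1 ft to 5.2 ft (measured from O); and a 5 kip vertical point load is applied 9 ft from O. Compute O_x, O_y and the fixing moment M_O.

Resultant of the distributed load: 2.88 × 3.1 = 8.928 kip at 3.65 ft from O.
ΣF_x = 0: O_x = 0.
ΣF_y = 0: O_y − 10 − 2.88·3.1 − 5 = 0 → O_y = 23.93 kip.
ΣM about O: M_O − 10·2.9 − (2.88·3.1)·3.65 − 5·9 = 0 → M_O = 106.6 kip·ft.

O_x = 0, O_y = 23.93 kip, M_O = 106.6 kip·ft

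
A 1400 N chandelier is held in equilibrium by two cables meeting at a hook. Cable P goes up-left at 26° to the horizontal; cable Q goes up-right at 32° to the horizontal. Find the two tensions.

ΣF_x = 0: −T_P·cos26° + T_Q·cos32° = 0 → T_Q = 1.05984·T_P.
ΣF_y = 0: T_P·sin26° + T_Q·sin32° = 1400.
Substitute: T_P·(0.438371 + 1.05984·0.529919) = 1400 → T_P = 1400 N.
Then T_Q = 1.05984 × 1400 = 1484 N.

T_P = 1400 N, T_Q = 1484 N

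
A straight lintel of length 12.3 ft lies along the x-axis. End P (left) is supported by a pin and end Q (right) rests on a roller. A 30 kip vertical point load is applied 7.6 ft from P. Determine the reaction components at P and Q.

P_x = 0, P_y = 11.46 kip, Q_y = 18.54 kip

Moments about P: Q_y·12.3 − 30·7.6 = 0 → Q_y = 228/12.3 = 18.5366 ≈ 18.54 kip.
ΣF_y = 0: P_y + 18.5366 − 30 = 0 → P_y = 11.46 kip.
ΣF_x = 0: no horizontal applied forces, so P_x = 0.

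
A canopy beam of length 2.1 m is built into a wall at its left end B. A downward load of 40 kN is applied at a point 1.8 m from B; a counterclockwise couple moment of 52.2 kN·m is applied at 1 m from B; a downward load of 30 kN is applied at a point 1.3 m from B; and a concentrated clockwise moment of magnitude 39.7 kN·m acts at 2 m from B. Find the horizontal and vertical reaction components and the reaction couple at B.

ΣF_x = 0: B_x = 0.
ΣF_y = 0: B_y − 40 − 30 = 0 → B_y = 70.00 kN.
ΣM about B: M_B − 40·1.8 + 52.2 − 30·1.3 − 39.7 = 0 → M_B = 98.50 kN·m.

B_x = 0, B_y = 70.00 kN, M_B = 98.50 kN·m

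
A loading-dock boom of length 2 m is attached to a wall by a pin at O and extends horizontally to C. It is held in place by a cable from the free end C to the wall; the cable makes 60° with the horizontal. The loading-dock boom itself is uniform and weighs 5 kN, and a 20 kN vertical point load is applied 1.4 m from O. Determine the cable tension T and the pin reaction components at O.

T = 19.05 kN, O_x = 9.526 kN, O_y = 8.500 kN

ΣM about O: T·sin60°·2 − 5·1 − 20·1.4 = 0 → T = 33/(2·0.866025) = 19.0526 ≈ 19.05 kN.
ΣF_x = 0: O_x − T·cos60° = 0 → O_x = 19.0526 × 0.5 = 9.526 kN.
ΣF_y = 0: O_y + T·sin60° − 5 − 20 = 0 → O_y = 25 − 19.0526 × 0.866025 = 8.500 kN.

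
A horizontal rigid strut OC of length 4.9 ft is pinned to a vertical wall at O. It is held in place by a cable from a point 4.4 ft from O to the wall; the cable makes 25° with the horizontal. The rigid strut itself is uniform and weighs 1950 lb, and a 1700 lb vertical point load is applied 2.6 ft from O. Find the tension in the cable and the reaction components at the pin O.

T = 4946 lb, O_x = 4483 lb, O_y = 1560 lb

ΣM about O: T·sin25°·4.4 − 1950·2.45 − 1700·2.6 = 0 → T = 9197.5/(4.4·0.422618) = 4946.17 ≈ 4946 lb.
ΣF_x = 0: O_x − T·cos25° = 0 → O_x = 4946.17 × 0.906308 = 4483 lb.
ΣF_y = 0: O_y + T·sin25° − 1950 − 1700 = 0 → O_y = 3650 − 4946.17 × 0.422618 = 1560 lb.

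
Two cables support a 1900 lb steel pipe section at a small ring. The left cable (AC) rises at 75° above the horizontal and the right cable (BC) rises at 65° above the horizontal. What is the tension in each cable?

T_AC = 1249 lb, T_BC = 765.0 lb

ΣF_x = 0: −T_AC·cos75° + T_BC·cos65° = 0 → T_BC = 0.612418·T_AC.
ΣF_y = 0: T_AC·sin75° + T_BC·sin65° = 1900.
Substitute: T_AC·(0.965926 + 0.612418·0.906308) = 1900 → T_AC = 1249.21 ≈ 1249 lb.
Then T_BC = 0.612418 × 1249.21 = 765.0 lb.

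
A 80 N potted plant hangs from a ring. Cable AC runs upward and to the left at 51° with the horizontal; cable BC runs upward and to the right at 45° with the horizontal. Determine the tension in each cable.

ΣF_x = 0: −T_AC·cos51° + T_BC·cos45° = 0 → T_BC = 0.889993·T_AC.
ΣF_y = 0: T_AC·sin51° + T_BC·sin45° = 80.
Substitute: T_AC·(0.777146 + 0.889993·0.707107) = 80 → T_AC = 56.8801 ≈ 56.88 N.
Then T_BC = 0.889993 × 56.8801 = 50.62 N.

T_AC = 56.88 N, T_BC = 50.62 N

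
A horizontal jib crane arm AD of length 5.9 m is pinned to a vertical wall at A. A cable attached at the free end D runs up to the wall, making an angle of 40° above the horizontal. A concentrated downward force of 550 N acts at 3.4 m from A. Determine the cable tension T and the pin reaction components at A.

T = 493.1 N, A_x = 377.7 N, A_y = 233.1 N

ΣM about A: T·sin40°·5.9 − 550·3.4 = 0 → T = 1870/(5.9·0.642788) = 493.085 ≈ 493.1 N.
ΣF_x = 0: A_x − T·cos40° = 0 → A_x = 493.085 × 0.766044 = 377.7 N.
ΣF_y = 0: A_y + T·sin40° − 550 = 0 → A_y = 550 − 493.085 × 0.642788 = 233.1 N.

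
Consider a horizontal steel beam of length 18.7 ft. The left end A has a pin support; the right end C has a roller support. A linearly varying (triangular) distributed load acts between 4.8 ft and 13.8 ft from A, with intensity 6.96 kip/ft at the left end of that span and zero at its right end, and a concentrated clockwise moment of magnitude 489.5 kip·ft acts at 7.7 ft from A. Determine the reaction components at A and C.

A_x = 0, A_y = -7.920 kip, C_y = 39.24 kip

Resultant of the triangular load: ½ × 6.96 × 9 = 31.32 kip, acting at 7.8 ft from A (one-third of the span from the peak).
Moments about A: C_y·18.7 − (½·6.96·9)·7.8 − 489.5 = 0 → C_y = 733.796/18.7 = 39.2404 ≈ 39.24 kip.
ΣF_y = 0: A_y + 39.2404 − ½·6.96·9 = 0 → A_y = -7.920 kip.
ΣF_x = 0: no horizontal applied forces, so A_x = 0.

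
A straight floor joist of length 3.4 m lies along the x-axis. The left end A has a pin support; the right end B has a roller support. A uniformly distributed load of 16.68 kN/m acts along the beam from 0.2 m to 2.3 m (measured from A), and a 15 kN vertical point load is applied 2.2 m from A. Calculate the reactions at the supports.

Resultant of the distributed load: 16.68 × 2.1 = 35.028 kN at 1.25 m from A.
ΣM about A: B_y·3.4 − (16.68·2.1)·1.25 − 15·2.2 = 0 → B_y = 76.785/3.4 = 22.5838 ≈ 22.58 kN.
ΣF_y = 0: A_y + 22.5838 − 16.68·2.1 − 15 = 0 → A_y = 27.44 kN.
ΣF_x = 0: no horizontal applied forces, so A_x = 0.

A_x = 0, A_y = 27.44 kN, B_y = 22.58 kN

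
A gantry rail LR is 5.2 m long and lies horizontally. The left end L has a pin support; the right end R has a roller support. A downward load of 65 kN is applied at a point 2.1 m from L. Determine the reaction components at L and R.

L_x = 0, L_y = 38.75 kN, R_y = 26.25 kN

Moments about L: R_y·5.2 − 65·2.1 = 0 → R_y = 136.5/5.2 = 26.25 kN.
ΣF_y = 0: L_y + 26.25 − 65 = 0 → L_y = 38.75 kN.
ΣF_x = 0: no horizontal applied forces, so L_x = 0.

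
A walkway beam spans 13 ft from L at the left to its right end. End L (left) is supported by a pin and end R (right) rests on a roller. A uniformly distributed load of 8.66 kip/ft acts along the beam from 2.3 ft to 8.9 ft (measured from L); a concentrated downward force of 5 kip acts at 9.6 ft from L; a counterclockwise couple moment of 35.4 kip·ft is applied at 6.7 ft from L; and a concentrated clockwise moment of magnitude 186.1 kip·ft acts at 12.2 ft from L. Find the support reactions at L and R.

L_x = 0, L_y = 22.25 kip, R_y = 39.91 kip

Resultant of the distributed load: 8.66 × 6.6 = 57.156 kip at 5.6 ft from L.
Moments about L: R_y·13 − (8.66·6.6)·5.6 − 5·9.6 + 35.4 − 186.1 = 0 → R_y = 518.7736/13 = 39.9057 ≈ 39.91 kip.
ΣF_y = 0: L_y + 39.9057 − 8.66·6.6 − 5 = 0 → L_y = 22.25 kip.
ΣF_x = 0: no horizontal applied forces, so L_x = 0.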